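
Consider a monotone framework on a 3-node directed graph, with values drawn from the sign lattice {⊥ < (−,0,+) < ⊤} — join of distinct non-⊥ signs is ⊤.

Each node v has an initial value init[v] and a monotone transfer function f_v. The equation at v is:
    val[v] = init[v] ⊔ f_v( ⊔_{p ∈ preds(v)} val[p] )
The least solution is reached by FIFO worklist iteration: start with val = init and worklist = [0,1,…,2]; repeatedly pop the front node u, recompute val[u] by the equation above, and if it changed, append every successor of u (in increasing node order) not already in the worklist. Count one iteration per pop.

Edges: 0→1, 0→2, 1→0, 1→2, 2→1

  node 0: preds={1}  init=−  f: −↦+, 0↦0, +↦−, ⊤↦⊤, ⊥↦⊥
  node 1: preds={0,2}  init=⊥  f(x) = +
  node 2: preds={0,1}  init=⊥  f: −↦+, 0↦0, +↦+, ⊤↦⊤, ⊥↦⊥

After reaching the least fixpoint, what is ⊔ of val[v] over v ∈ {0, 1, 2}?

⊤

Worklist (5 pops):
  #1 pop 0: in=⊥ → − (no change)
  #2 pop 1: in=− → + (was ⊥); enqueue [0]
  #3 pop 2: in=⊤ → ⊤ (was ⊥); enqueue [1]
  #4 pop 0: in=+ → − (no change)
  #5 pop 1: in=⊤ → + (no change)

Fixpoint:
  val[0] = −
  val[1] = +
  val[2] = ⊤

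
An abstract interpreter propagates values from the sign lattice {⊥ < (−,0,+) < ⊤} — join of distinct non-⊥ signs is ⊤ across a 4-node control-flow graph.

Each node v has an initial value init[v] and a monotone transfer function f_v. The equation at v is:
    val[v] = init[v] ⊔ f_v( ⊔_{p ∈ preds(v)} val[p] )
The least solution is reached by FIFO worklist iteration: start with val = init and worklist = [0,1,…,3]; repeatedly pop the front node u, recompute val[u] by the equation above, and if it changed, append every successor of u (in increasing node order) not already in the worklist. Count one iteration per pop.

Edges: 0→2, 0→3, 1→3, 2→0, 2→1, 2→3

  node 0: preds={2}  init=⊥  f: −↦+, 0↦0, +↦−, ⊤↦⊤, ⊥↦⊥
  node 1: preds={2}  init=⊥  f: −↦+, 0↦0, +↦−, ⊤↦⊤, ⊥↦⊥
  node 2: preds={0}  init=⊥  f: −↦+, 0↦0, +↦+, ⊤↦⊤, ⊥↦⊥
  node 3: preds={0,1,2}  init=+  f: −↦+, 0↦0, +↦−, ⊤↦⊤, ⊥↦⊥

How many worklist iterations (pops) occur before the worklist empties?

4

Worklist (4 pops):
  #1 pop 0: in=⊥ → ⊥ (no change)
  #2 pop 1: in=⊥ → ⊥ (no change)
  #3 pop 2: in=⊥ → ⊥ (no change)
  #4 pop 3: in=⊥ → + (no change)

Fixpoint:
  val[0] = ⊥
  val[1] = ⊥
  val[2] = ⊥
  val[3] = +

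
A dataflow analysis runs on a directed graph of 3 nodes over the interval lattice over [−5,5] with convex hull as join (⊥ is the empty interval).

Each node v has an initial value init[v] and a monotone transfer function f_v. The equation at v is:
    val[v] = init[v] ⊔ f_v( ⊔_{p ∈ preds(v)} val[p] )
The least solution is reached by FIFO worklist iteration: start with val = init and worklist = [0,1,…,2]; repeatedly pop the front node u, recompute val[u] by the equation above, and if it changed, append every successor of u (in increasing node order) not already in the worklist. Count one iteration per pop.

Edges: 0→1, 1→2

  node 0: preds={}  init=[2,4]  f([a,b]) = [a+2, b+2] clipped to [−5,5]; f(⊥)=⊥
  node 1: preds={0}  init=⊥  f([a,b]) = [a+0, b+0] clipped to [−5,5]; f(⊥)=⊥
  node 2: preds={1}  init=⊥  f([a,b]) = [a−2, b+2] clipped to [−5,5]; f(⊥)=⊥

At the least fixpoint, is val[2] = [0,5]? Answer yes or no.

Worklist (3 pops):
  #1 pop 0: in=⊥ → [2,4] (no change)
  #2 pop 1: in=[2,4] → [2,4] (was ⊥); enqueue []
  #3 pop 2: in=[2,4] → [0,5] (was ⊥); enqueue []

Fixpoint:
  val[0] = [2,4]
  val[1] = [2,4]
  val[2] = [0,5]

yes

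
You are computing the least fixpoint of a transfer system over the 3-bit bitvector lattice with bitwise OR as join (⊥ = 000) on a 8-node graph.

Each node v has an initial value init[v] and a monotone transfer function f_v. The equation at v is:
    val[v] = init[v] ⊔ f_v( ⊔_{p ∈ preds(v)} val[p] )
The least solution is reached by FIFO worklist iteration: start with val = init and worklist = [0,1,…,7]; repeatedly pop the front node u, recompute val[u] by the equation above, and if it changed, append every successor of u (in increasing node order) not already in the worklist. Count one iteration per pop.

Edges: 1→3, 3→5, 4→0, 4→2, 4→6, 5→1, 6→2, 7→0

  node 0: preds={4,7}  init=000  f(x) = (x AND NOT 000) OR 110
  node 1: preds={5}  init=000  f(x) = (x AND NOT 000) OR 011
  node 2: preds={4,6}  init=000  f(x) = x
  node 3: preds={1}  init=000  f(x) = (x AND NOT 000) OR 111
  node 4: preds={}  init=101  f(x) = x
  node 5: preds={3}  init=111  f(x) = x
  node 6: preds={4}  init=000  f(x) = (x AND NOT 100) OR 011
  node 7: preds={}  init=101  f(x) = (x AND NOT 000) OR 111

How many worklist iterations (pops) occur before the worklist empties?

Trace (10 dequeues):
  [1] u=0 | in 101 | out 111 | prev 000 | push {}
  [2] u=1 | in 111 | out 111 | prev 000 | push {}
  [3] u=2 | in 101 | out 101 | prev 000 | push {}
  [4] u=3 | in 111 | out 111 | prev 000 | push {}
  [5] u=4 | in 000 | out 101 | ==
  [6] u=5 | in 111 | out 111 | ==
  [7] u=6 | in 101 | out 011 | prev 000 | push {2}
  [8] u=7 | in 000 | out 111 | prev 101 | push {0}
  [9] u=2 | in 111 | out 111 | prev 101 | push {}
  [10] u=0 | in 111 | out 111 | ==

Converged values:
  [0] 111
  [1] 111
  [2] 111
  [3] 111
  [4] 101
  [5] 111
  [6] 011
  [7] 111

10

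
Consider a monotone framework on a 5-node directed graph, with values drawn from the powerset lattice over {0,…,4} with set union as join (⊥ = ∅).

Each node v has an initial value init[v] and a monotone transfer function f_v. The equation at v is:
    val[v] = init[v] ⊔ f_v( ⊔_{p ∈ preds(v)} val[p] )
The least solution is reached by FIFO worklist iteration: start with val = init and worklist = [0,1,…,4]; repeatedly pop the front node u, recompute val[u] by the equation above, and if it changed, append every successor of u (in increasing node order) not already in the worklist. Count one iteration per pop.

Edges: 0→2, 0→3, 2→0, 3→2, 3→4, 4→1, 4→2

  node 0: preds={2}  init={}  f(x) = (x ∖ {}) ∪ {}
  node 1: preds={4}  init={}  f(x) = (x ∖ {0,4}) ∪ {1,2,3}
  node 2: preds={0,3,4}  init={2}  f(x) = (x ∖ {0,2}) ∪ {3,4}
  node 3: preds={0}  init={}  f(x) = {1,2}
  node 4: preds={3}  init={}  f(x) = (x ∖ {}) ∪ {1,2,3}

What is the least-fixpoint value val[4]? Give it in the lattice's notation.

Trace (12 dequeues):
  [1] u=0 | in {2} | out {2} | prev {} | push {}
  [2] u=1 | in {} | out {1,2,3} | prev {} | push {}
  [3] u=2 | in {2} | out {2,3,4} | prev {2} | push {0}
  [4] u=3 | in {2} | out {1,2} | prev {} | push {2}
  [5] u=4 | in {1,2} | out {1,2,3} | prev {} | push {1}
  [6] u=0 | in {2,3,4} | out {2,3,4} | prev {2} | push {3}
  [7] u=2 | in {1,2,3,4} | out {1,2,3,4} | prev {2,3,4} | push {0}
  [8] u=1 | in {1,2,3} | out {1,2,3} | ==
  [9] u=3 | in {2,3,4} | out {1,2} | ==
  [10] u=0 | in {1,2,3,4} | out {1,2,3,4} | prev {2,3,4} | push {2,3}
  [11] u=2 | in {1,2,3,4} | out {1,2,3,4} | ==
  [12] u=3 | in {1,2,3,4} | out {1,2} | ==

Converged values:
  [0] {1,2,3,4}
  [1] {1,2,3}
  [2] {1,2,3,4}
  [3] {1,2}
  [4] {1,2,3}

{1,2,3}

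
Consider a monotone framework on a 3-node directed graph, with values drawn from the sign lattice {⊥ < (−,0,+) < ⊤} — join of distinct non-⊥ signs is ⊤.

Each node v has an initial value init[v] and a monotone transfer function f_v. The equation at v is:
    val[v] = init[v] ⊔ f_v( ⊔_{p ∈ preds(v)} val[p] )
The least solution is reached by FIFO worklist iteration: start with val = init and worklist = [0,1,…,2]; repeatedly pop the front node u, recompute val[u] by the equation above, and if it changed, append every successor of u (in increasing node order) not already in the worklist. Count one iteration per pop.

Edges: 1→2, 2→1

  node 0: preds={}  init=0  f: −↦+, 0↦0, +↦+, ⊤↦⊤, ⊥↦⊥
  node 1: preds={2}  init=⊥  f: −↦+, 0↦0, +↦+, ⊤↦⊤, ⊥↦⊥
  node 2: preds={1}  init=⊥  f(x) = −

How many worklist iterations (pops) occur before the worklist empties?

5

Worklist (5 pops):
  #1 pop 0: in=⊥ → 0 (no change)
  #2 pop 1: in=⊥ → ⊥ (no change)
  #3 pop 2: in=⊥ → − (was ⊥); enqueue [1]
  #4 pop 1: in=− → + (was ⊥); enqueue [2]
  #5 pop 2: in=+ → − (no change)

Fixpoint:
  val[0] = 0
  val[1] = +
  val[2] = −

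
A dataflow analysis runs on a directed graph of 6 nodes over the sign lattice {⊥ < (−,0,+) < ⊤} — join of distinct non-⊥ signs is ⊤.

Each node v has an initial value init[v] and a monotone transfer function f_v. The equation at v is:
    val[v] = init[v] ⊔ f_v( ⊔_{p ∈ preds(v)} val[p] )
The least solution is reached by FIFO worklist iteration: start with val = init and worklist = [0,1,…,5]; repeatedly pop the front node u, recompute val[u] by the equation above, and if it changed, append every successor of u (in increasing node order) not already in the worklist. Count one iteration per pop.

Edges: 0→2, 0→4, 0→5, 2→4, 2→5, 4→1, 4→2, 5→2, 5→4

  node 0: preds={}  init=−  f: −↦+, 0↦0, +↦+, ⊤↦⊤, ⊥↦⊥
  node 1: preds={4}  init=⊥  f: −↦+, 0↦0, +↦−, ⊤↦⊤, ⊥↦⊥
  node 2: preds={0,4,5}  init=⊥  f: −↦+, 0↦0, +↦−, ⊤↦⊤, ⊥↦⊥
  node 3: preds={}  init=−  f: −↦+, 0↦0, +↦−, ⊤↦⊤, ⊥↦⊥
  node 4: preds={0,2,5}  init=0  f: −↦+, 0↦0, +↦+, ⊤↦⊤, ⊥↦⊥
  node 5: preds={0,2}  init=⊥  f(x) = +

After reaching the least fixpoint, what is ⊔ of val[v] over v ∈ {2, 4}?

Worklist (9 pops):
  #1 pop 0: in=⊥ → − (no change)
  #2 pop 1: in=0 → 0 (was ⊥); enqueue []
  #3 pop 2: in=⊤ → ⊤ (was ⊥); enqueue []
  #4 pop 3: in=⊥ → − (no change)
  #5 pop 4: in=⊤ → ⊤ (was 0); enqueue [1,2]
  #6 pop 5: in=⊤ → + (was ⊥); enqueue [4]
  #7 pop 1: in=⊤ → ⊤ (was 0); enqueue []
  #8 pop 2: in=⊤ → ⊤ (no change)
  #9 pop 4: in=⊤ → ⊤ (no change)

Fixpoint:
  val[0] = −
  val[1] = ⊤
  val[2] = ⊤
  val[3] = −
  val[4] = ⊤
  val[5] = +

⊤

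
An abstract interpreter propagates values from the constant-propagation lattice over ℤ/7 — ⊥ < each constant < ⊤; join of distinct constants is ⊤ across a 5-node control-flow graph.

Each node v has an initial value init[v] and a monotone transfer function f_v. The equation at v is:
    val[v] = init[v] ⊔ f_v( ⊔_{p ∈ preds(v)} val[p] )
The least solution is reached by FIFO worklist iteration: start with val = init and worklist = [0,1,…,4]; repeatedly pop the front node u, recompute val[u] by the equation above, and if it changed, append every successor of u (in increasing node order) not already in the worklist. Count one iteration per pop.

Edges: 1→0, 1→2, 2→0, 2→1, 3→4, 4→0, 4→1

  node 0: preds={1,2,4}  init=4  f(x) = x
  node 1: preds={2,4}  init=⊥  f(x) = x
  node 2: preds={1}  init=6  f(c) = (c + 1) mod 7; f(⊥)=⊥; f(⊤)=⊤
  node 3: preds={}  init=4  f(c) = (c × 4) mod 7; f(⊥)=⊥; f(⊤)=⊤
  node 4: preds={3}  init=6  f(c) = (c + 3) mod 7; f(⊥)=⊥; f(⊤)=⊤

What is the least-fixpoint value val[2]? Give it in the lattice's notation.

⊤

Trace (9 dequeues):
  [1] u=0 | in 6 | out ⊤ | prev 4 | push {}
  [2] u=1 | in 6 | out 6 | prev ⊥ | push {0}
  [3] u=2 | in 6 | out ⊤ | prev 6 | push {1}
  [4] u=3 | in ⊥ | out 4 | ==
  [5] u=4 | in 4 | out ⊤ | prev 6 | push {}
  [6] u=0 | in ⊤ | out ⊤ | ==
  [7] u=1 | in ⊤ | out ⊤ | prev 6 | push {0,2}
  [8] u=0 | in ⊤ | out ⊤ | ==
  [9] u=2 | in ⊤ | out ⊤ | ==

Converged values:
  [0] ⊤
  [1] ⊤
  [2] ⊤
  [3] 4
  [4] ⊤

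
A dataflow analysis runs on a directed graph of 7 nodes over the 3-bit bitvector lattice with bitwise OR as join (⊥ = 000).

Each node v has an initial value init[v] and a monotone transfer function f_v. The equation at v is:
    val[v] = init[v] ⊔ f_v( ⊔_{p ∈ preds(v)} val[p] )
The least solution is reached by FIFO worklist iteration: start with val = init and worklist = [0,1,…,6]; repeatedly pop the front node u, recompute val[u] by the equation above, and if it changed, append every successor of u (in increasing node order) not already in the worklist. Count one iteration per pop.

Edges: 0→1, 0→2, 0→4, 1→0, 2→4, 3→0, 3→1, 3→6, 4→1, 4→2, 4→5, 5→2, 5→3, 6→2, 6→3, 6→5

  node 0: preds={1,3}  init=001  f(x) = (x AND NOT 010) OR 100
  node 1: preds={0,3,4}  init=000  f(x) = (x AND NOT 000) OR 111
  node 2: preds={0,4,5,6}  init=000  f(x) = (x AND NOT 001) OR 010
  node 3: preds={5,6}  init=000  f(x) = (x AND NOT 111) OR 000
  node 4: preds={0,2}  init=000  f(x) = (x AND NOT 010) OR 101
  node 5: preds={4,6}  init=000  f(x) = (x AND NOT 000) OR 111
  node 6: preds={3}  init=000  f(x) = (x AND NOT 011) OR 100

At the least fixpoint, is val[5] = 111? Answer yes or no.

Trace (12 dequeues):
  [1] u=0 | in 000 | out 101 | prev 001 | push {}
  [2] u=1 | in 101 | out 111 | prev 000 | push {0}
  [3] u=2 | in 101 | out 110 | prev 000 | push {}
  [4] u=3 | in 000 | out 000 | ==
  [5] u=4 | in 111 | out 101 | prev 000 | push {1,2}
  [6] u=5 | in 101 | out 111 | prev 000 | push {3}
  [7] u=6 | in 000 | out 100 | prev 000 | push {5}
  [8] u=0 | in 111 | out 101 | ==
  [9] u=1 | in 101 | out 111 | ==
  [10] u=2 | in 111 | out 110 | ==
  [11] u=3 | in 111 | out 000 | ==
  [12] u=5 | in 101 | out 111 | ==

Converged values:
  [0] 101
  [1] 111
  [2] 110
  [3] 000
  [4] 101
  [5] 111
  [6] 100

yes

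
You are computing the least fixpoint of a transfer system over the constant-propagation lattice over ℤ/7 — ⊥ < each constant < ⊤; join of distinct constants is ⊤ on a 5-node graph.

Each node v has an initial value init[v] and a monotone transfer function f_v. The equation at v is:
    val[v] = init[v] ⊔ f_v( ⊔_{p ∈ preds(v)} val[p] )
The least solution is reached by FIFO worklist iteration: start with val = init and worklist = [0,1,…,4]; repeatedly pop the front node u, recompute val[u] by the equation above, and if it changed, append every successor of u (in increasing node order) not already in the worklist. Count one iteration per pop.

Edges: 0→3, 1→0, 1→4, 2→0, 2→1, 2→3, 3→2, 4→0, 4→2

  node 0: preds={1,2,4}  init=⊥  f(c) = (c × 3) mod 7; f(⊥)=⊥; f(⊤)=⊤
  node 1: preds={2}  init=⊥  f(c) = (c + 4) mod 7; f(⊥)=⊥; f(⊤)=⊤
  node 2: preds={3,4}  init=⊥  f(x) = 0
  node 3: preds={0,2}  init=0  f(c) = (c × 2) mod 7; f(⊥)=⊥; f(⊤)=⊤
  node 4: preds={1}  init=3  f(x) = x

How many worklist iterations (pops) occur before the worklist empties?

Iteration log — 13 steps:
  step 1. node 0  ⊔preds=3  new=2  old=⊥  +wl: 
  step 2. node 1  ⊔preds=⊥  new=⊥  stable
  step 3. node 2  ⊔preds=⊤  new=0  old=⊥  +wl: 0,1
  step 4. node 3  ⊔preds=⊤  new=⊤  old=0  +wl: 2
  step 5. node 4  ⊔preds=⊥  new=3  stable
  step 6. node 0  ⊔preds=⊤  new=⊤  old=2  +wl: 3
  step 7. node 1  ⊔preds=0  new=4  old=⊥  +wl: 0,4
  step 8. node 2  ⊔preds=⊤  new=0  stable
  step 9. node 3  ⊔preds=⊤  new=⊤  stable
  step 10. node 0  ⊔preds=⊤  new=⊤  stable
  step 11. node 4  ⊔preds=4  new=⊤  old=3  +wl: 0,2
  step 12. node 0  ⊔preds=⊤  new=⊤  stable
  step 13. node 2  ⊔preds=⊤  new=0  stable

Least fixpoint reached:
  node 0: ⊤
  node 1: 4
  node 2: 0
  node 3: ⊤
  node 4: ⊤

13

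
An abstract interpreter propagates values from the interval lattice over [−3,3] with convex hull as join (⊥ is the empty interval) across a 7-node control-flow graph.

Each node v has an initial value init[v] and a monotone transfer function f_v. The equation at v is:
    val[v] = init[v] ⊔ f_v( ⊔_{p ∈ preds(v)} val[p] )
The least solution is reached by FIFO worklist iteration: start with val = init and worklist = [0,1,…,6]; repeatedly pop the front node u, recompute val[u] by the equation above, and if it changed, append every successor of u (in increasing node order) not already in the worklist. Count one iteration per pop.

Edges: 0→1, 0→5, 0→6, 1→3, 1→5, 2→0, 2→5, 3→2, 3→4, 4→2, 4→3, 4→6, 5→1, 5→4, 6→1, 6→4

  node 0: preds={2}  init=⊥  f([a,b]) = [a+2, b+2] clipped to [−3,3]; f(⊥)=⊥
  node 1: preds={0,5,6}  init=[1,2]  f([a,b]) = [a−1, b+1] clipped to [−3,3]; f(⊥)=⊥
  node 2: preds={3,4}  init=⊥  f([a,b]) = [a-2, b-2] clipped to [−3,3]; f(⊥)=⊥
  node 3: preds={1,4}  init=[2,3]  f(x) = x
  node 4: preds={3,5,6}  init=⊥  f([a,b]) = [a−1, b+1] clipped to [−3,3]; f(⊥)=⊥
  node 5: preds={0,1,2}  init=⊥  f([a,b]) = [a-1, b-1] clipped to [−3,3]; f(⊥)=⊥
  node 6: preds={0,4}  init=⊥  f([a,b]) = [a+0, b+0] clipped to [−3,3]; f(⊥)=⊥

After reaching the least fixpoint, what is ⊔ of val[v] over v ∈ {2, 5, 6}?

Trace (29 dequeues):
  [1] u=0 | in ⊥ | out ⊥ | ==
  [2] u=1 | in ⊥ | out [1,2] | ==
  [3] u=2 | in [2,3] | out [0,1] | prev ⊥ | push {0}
  [4] u=3 | in [1,2] | out [1,3] | prev [2,3] | push {2}
  [5] u=4 | in [1,3] | out [0,3] | prev ⊥ | push {3}
  [6] u=5 | in [0,2] | out [-1,1] | prev ⊥ | push {1,4}
  [7] u=6 | in [0,3] | out [0,3] | prev ⊥ | push {}
  [8] u=0 | in [0,1] | out [2,3] | prev ⊥ | push {5,6}
  [9] u=2 | in [0,3] | out [-2,1] | prev [0,1] | push {0}
  [10] u=3 | in [0,3] | out [0,3] | prev [1,3] | push {2}
  [11] u=1 | in [-1,3] | out [-2,3] | prev [1,2] | push {3}
  [12] u=4 | in [-1,3] | out [-2,3] | prev [0,3] | push {}
  [13] u=5 | in [-2,3] | out [-3,2] | prev [-1,1] | push {1,4}
  [14] u=6 | in [-2,3] | out [-2,3] | prev [0,3] | push {}
  [15] u=0 | in [-2,1] | out [0,3] | prev [2,3] | push {5,6}
  [16] u=2 | in [-2,3] | out [-3,1] | prev [-2,1] | push {0}
  [17] u=3 | in [-2,3] | out [-2,3] | prev [0,3] | push {2}
  [18] u=1 | in [-3,3] | out [-3,3] | prev [-2,3] | push {3}
  [19] u=4 | in [-3,3] | out [-3,3] | prev [-2,3] | push {}
  [20] u=5 | in [-3,3] | out [-3,2] | ==
  [21] u=6 | in [-3,3] | out [-3,3] | prev [-2,3] | push {1,4}
  [22] u=0 | in [-3,1] | out [-1,3] | prev [0,3] | push {5,6}
  [23] u=2 | in [-3,3] | out [-3,1] | ==
  [24] u=3 | in [-3,3] | out [-3,3] | prev [-2,3] | push {2}
  [25] u=1 | in [-3,3] | out [-3,3] | ==
  [26] u=4 | in [-3,3] | out [-3,3] | ==
  [27] u=5 | in [-3,3] | out [-3,2] | ==
  [28] u=6 | in [-3,3] | out [-3,3] | ==
  [29] u=2 | in [-3,3] | out [-3,1] | ==

Converged values:
  [0] [-1,3]
  [1] [-3,3]
  [2] [-3,1]
  [3] [-3,3]
  [4] [-3,3]
  [5] [-3,2]
  [6] [-3,3]

[-3,3]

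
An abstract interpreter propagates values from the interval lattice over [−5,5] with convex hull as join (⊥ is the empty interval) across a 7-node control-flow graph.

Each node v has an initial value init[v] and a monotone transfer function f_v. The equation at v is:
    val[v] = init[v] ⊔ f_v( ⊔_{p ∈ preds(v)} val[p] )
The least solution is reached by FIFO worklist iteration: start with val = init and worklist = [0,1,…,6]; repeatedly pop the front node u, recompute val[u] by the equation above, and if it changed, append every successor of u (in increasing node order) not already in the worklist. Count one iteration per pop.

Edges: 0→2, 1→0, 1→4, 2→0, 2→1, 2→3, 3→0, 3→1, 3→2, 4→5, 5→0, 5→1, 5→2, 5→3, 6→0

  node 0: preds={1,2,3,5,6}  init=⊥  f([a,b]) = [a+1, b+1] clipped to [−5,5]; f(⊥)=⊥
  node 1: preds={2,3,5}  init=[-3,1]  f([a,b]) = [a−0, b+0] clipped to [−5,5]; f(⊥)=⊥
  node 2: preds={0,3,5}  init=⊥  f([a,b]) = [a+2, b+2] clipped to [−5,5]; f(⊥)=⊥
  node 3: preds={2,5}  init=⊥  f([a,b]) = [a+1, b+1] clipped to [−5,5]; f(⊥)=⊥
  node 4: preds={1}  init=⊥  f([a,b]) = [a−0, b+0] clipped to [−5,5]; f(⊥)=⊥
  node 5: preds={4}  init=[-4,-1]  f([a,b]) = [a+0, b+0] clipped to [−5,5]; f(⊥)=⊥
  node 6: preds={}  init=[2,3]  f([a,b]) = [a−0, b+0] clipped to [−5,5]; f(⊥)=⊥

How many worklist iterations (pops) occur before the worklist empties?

Iteration log — 18 steps:
  step 1. node 0  ⊔preds=[-4,3]  new=[-3,4]  old=⊥  +wl: 
  step 2. node 1  ⊔preds=[-4,-1]  new=[-4,1]  old=[-3,1]  +wl: 0
  step 3. node 2  ⊔preds=[-4,4]  new=[-2,5]  old=⊥  +wl: 1
  step 4. node 3  ⊔preds=[-4,5]  new=[-3,5]  old=⊥  +wl: 2
  step 5. node 4  ⊔preds=[-4,1]  new=[-4,1]  old=⊥  +wl: 
  step 6. node 5  ⊔preds=[-4,1]  new=[-4,1]  old=[-4,-1]  +wl: 3
  step 7. node 6  ⊔preds=⊥  new=[2,3]  stable
  step 8. node 0  ⊔preds=[-4,5]  new=[-3,5]  old=[-3,4]  +wl: 
  step 9. node 1  ⊔preds=[-4,5]  new=[-4,5]  old=[-4,1]  +wl: 0,4
  step 10. node 2  ⊔preds=[-4,5]  new=[-2,5]  stable
  step 11. node 3  ⊔preds=[-4,5]  new=[-3,5]  stable
  step 12. node 0  ⊔preds=[-4,5]  new=[-3,5]  stable
  step 13. node 4  ⊔preds=[-4,5]  new=[-4,5]  old=[-4,1]  +wl: 5
  step 14. node 5  ⊔preds=[-4,5]  new=[-4,5]  old=[-4,1]  +wl: 0,1,2,3
  step 15. node 0  ⊔preds=[-4,5]  new=[-3,5]  stable
  step 16. node 1  ⊔preds=[-4,5]  new=[-4,5]  stable
  step 17. node 2  ⊔preds=[-4,5]  new=[-2,5]  stable
  step 18. node 3  ⊔preds=[-4,5]  new=[-3,5]  stable

Least fixpoint reached:
  node 0: [-3,5]
  node 1: [-4,5]
  node 2: [-2,5]
  node 3: [-3,5]
  node 4: [-4,5]
  node 5: [-4,5]
  node 6: [2,3]

18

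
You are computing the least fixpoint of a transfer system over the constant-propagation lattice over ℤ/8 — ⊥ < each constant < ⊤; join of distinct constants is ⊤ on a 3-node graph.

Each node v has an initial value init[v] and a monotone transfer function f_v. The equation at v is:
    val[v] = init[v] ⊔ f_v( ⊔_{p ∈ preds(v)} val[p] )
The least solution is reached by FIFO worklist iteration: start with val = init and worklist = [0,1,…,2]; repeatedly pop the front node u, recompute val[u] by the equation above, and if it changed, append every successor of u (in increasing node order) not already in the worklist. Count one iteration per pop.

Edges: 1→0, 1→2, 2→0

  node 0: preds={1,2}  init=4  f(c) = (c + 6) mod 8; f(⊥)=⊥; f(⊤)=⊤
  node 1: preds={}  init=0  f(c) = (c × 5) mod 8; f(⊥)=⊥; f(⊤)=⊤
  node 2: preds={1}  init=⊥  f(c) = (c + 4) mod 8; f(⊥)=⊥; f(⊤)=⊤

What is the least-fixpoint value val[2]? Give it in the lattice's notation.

Worklist (4 pops):
  #1 pop 0: in=0 → ⊤ (was 4); enqueue []
  #2 pop 1: in=⊥ → 0 (no change)
  #3 pop 2: in=0 → 4 (was ⊥); enqueue [0]
  #4 pop 0: in=⊤ → ⊤ (no change)

Fixpoint:
  val[0] = ⊤
  val[1] = 0
  val[2] = 4

4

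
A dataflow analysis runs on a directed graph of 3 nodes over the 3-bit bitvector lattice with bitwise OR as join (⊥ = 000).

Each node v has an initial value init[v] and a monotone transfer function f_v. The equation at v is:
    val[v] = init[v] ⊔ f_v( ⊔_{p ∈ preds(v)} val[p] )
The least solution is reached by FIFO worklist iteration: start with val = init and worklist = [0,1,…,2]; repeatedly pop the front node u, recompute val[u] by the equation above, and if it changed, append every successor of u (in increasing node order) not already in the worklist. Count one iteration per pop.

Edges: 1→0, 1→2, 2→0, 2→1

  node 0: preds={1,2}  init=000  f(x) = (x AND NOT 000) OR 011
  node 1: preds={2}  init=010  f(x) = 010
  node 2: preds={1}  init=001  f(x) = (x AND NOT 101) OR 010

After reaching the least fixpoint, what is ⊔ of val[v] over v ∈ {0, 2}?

Trace (5 dequeues):
  [1] u=0 | in 011 | out 011 | prev 000 | push {}
  [2] u=1 | in 001 | out 010 | ==
  [3] u=2 | in 010 | out 011 | prev 001 | push {0,1}
  [4] u=0 | in 011 | out 011 | ==
  [5] u=1 | in 011 | out 010 | ==

Converged values:
  [0] 011
  [1] 010
  [2] 011

011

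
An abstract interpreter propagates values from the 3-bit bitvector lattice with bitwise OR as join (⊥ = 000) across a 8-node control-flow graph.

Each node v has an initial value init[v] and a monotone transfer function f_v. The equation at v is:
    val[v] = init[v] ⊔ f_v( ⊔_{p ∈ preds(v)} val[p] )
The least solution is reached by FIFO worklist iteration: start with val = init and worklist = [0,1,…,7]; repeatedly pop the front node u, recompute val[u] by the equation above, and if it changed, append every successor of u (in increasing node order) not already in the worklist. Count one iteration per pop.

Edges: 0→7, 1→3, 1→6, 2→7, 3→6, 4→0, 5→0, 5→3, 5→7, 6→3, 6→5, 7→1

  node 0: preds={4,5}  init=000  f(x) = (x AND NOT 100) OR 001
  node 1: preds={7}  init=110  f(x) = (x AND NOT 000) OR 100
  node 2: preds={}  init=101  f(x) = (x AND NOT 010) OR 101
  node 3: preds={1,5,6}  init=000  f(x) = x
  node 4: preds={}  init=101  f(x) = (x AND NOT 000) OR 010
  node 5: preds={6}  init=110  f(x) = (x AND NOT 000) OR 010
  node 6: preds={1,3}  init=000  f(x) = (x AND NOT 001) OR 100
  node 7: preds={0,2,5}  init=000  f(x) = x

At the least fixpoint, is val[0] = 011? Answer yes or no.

Iteration log — 14 steps:
  step 1. node 0  ⊔preds=111  new=011  old=000  +wl: 
  step 2. node 1  ⊔preds=000  new=110  stable
  step 3. node 2  ⊔preds=000  new=101  stable
  step 4. node 3  ⊔preds=110  new=110  old=000  +wl: 
  step 5. node 4  ⊔preds=000  new=111  old=101  +wl: 0
  step 6. node 5  ⊔preds=000  new=110  stable
  step 7. node 6  ⊔preds=110  new=110  old=000  +wl: 3,5
  step 8. node 7  ⊔preds=111  new=111  old=000  +wl: 1
  step 9. node 0  ⊔preds=111  new=011  stable
  step 10. node 3  ⊔preds=110  new=110  stable
  step 11. node 5  ⊔preds=110  new=110  stable
  step 12. node 1  ⊔preds=111  new=111  old=110  +wl: 3,6
  step 13. node 3  ⊔preds=111  new=111  old=110  +wl: 
  step 14. node 6  ⊔preds=111  new=110  stable

Least fixpoint reached:
  node 0: 011
  node 1: 111
  node 2: 101
  node 3: 111
  node 4: 111
  node 5: 110
  node 6: 110
  node 7: 111

yes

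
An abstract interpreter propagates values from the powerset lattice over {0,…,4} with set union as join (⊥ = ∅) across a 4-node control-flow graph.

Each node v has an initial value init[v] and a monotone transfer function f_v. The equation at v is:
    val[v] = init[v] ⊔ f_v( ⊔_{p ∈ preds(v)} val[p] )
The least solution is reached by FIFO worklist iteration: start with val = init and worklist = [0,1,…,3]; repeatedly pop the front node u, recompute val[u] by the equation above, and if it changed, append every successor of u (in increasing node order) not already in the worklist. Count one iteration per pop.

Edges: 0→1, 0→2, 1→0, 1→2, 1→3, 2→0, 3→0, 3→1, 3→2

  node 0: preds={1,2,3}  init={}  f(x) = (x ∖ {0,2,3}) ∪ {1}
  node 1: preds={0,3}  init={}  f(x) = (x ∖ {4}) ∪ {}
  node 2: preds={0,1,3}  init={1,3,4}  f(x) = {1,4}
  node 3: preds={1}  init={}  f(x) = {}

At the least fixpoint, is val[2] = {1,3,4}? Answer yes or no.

Trace (5 dequeues):
  [1] u=0 | in {1,3,4} | out {1,4} | prev {} | push {}
  [2] u=1 | in {1,4} | out {1} | prev {} | push {0}
  [3] u=2 | in {1,4} | out {1,3,4} | ==
  [4] u=3 | in {1} | out {} | ==
  [5] u=0 | in {1,3,4} | out {1,4} | ==

Converged values:
  [0] {1,4}
  [1] {1}
  [2] {1,3,4}
  [3] {}

yes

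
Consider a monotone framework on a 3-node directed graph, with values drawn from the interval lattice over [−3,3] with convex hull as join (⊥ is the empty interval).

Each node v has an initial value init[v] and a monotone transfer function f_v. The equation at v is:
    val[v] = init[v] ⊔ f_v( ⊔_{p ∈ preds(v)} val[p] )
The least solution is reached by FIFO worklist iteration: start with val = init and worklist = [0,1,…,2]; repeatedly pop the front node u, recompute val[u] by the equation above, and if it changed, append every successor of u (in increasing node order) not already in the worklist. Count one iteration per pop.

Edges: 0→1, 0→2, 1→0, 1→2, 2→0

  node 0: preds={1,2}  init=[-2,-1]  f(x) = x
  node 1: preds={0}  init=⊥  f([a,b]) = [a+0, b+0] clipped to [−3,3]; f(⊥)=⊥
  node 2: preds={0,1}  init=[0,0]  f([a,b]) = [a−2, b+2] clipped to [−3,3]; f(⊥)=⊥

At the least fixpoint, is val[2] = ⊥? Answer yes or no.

Trace (10 dequeues):
  [1] u=0 | in [0,0] | out [-2,0] | prev [-2,-1] | push {}
  [2] u=1 | in [-2,0] | out [-2,0] | prev ⊥ | push {0}
  [3] u=2 | in [-2,0] | out [-3,2] | prev [0,0] | push {}
  [4] u=0 | in [-3,2] | out [-3,2] | prev [-2,0] | push {1,2}
  [5] u=1 | in [-3,2] | out [-3,2] | prev [-2,0] | push {0}
  [6] u=2 | in [-3,2] | out [-3,3] | prev [-3,2] | push {}
  [7] u=0 | in [-3,3] | out [-3,3] | prev [-3,2] | push {1,2}
  [8] u=1 | in [-3,3] | out [-3,3] | prev [-3,2] | push {0}
  [9] u=2 | in [-3,3] | out [-3,3] | ==
  [10] u=0 | in [-3,3] | out [-3,3] | ==

Converged values:
  [0] [-3,3]
  [1] [-3,3]
  [2] [-3,3]

no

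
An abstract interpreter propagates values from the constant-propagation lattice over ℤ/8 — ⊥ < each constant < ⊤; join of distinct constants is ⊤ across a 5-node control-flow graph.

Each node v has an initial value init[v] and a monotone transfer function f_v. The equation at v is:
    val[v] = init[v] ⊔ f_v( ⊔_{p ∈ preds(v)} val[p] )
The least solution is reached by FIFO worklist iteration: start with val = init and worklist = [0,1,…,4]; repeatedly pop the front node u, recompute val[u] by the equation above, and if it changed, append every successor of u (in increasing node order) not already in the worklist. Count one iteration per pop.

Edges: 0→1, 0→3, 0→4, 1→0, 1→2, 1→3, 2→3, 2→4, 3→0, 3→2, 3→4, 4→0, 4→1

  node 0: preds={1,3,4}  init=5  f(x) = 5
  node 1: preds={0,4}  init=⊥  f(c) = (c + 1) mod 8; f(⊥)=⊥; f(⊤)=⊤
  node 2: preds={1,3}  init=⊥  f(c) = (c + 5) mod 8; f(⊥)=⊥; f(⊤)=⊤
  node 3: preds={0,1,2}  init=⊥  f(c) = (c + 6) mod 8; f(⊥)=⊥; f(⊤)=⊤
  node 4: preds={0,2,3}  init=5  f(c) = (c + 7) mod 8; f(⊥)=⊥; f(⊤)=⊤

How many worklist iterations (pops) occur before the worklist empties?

12

Trace (12 dequeues):
  [1] u=0 | in 5 | out 5 | ==
  [2] u=1 | in 5 | out 6 | prev ⊥ | push {0}
  [3] u=2 | in 6 | out 3 | prev ⊥ | push {}
  [4] u=3 | in ⊤ | out ⊤ | prev ⊥ | push {2}
  [5] u=4 | in ⊤ | out ⊤ | prev 5 | push {1}
  [6] u=0 | in ⊤ | out 5 | ==
  [7] u=2 | in ⊤ | out ⊤ | prev 3 | push {3,4}
  [8] u=1 | in ⊤ | out ⊤ | prev 6 | push {0,2}
  [9] u=3 | in ⊤ | out ⊤ | ==
  [10] u=4 | in ⊤ | out ⊤ | ==
  [11] u=0 | in ⊤ | out 5 | ==
  [12] u=2 | in ⊤ | out ⊤ | ==

Converged values:
  [0] 5
  [1] ⊤
  [2] ⊤
  [3] ⊤
  [4] ⊤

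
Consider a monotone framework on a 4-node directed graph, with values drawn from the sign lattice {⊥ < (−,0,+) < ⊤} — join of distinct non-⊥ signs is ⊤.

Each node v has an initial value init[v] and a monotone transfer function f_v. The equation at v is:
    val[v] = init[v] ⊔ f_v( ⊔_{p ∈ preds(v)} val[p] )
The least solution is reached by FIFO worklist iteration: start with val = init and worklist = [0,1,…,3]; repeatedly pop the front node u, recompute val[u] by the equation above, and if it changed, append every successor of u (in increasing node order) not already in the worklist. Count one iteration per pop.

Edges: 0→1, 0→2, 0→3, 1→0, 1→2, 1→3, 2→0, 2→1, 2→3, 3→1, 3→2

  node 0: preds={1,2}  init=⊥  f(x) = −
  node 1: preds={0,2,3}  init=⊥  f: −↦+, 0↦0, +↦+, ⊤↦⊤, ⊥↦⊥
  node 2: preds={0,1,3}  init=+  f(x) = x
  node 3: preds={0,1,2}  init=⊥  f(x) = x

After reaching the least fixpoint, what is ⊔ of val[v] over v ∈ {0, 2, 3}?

⊤

Iteration log — 7 steps:
  step 1. node 0  ⊔preds=+  new=−  old=⊥  +wl: 
  step 2. node 1  ⊔preds=⊤  new=⊤  old=⊥  +wl: 0
  step 3. node 2  ⊔preds=⊤  new=⊤  old=+  +wl: 1
  step 4. node 3  ⊔preds=⊤  new=⊤  old=⊥  +wl: 2
  step 5. node 0  ⊔preds=⊤  new=−  stable
  step 6. node 1  ⊔preds=⊤  new=⊤  stable
  step 7. node 2  ⊔preds=⊤  new=⊤  stable

Least fixpoint reached:
  node 0: −
  node 1: ⊤
  node 2: ⊤
  node 3: ⊤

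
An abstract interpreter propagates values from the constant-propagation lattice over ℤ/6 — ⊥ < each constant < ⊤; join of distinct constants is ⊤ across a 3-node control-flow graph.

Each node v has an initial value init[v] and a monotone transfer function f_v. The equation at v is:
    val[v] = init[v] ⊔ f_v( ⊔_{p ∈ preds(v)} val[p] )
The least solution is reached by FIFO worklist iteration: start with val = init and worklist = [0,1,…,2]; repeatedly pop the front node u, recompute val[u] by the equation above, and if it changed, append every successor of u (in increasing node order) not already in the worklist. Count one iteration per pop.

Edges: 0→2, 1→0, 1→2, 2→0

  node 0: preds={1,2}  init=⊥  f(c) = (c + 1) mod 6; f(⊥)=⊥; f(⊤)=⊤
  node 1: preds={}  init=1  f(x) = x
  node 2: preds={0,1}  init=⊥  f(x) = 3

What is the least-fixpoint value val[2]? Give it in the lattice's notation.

Trace (5 dequeues):
  [1] u=0 | in 1 | out 2 | prev ⊥ | push {}
  [2] u=1 | in ⊥ | out 1 | ==
  [3] u=2 | in ⊤ | out 3 | prev ⊥ | push {0}
  [4] u=0 | in ⊤ | out ⊤ | prev 2 | push {2}
  [5] u=2 | in ⊤ | out 3 | ==

Converged values:
  [0] ⊤
  [1] 1
  [2] 3

3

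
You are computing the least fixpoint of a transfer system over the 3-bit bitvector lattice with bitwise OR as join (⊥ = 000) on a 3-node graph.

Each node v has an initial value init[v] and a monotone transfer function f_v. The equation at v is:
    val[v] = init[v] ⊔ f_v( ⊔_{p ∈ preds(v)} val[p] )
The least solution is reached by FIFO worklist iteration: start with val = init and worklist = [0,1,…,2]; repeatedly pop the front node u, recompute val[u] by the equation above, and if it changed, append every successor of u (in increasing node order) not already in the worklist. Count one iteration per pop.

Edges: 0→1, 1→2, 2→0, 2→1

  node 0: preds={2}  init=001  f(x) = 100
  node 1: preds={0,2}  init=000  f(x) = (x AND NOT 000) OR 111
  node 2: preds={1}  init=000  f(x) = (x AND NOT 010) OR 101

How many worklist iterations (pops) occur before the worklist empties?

Worklist (5 pops):
  #1 pop 0: in=000 → 101 (was 001); enqueue []
  #2 pop 1: in=101 → 111 (was 000); enqueue []
  #3 pop 2: in=111 → 101 (was 000); enqueue [0,1]
  #4 pop 0: in=101 → 101 (no change)
  #5 pop 1: in=101 → 111 (no change)

Fixpoint:
  val[0] = 101
  val[1] = 111
  val[2] = 101

5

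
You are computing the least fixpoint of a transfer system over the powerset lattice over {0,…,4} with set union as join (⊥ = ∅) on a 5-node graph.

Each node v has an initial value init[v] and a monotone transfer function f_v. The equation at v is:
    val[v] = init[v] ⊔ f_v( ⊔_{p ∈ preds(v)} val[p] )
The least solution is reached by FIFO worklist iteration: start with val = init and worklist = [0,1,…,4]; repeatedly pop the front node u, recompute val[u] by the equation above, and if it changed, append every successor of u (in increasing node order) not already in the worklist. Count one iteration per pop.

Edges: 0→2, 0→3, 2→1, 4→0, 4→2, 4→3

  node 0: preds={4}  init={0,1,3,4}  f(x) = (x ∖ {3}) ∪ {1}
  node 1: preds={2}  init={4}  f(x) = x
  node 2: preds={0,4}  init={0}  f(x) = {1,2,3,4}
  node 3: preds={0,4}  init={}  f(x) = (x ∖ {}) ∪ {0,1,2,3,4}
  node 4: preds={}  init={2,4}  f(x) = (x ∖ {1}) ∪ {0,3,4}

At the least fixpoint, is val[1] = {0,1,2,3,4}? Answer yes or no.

yes

Worklist (9 pops):
  #1 pop 0: in={2,4} → {0,1,2,3,4} (was {0,1,3,4}); enqueue []
  #2 pop 1: in={0} → {0,4} (was {4}); enqueue []
  #3 pop 2: in={0,1,2,3,4} → {0,1,2,3,4} (was {0}); enqueue [1]
  #4 pop 3: in={0,1,2,3,4} → {0,1,2,3,4} (was {}); enqueue []
  #5 pop 4: in={} → {0,2,3,4} (was {2,4}); enqueue [0,2,3]
  #6 pop 1: in={0,1,2,3,4} → {0,1,2,3,4} (was {0,4}); enqueue []
  #7 pop 0: in={0,2,3,4} → {0,1,2,3,4} (no change)
  #8 pop 2: in={0,1,2,3,4} → {0,1,2,3,4} (no change)
  #9 pop 3: in={0,1,2,3,4} → {0,1,2,3,4} (no change)

Fixpoint:
  val[0] = {0,1,2,3,4}
  val[1] = {0,1,2,3,4}
  val[2] = {0,1,2,3,4}
  val[3] = {0,1,2,3,4}
  val[4] = {0,2,3,4}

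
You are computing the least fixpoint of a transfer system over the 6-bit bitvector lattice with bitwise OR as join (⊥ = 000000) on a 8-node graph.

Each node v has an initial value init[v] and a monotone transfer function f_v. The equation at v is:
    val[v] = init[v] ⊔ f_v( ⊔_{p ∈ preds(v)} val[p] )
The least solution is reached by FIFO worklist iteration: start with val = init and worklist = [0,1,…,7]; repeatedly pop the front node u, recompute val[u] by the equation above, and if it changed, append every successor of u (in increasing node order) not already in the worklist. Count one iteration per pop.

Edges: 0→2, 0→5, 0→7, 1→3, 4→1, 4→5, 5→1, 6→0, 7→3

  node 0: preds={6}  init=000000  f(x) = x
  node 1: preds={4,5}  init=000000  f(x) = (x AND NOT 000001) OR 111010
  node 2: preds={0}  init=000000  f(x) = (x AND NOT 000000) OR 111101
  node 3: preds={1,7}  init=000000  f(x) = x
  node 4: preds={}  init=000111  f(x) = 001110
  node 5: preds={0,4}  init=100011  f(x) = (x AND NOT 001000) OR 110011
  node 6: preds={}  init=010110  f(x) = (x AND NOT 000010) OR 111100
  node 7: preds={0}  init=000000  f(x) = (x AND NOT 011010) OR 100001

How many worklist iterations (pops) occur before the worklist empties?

Iteration log — 14 steps:
  step 1. node 0  ⊔preds=010110  new=010110  old=000000  +wl: 
  step 2. node 1  ⊔preds=100111  new=111110  old=000000  +wl: 
  step 3. node 2  ⊔preds=010110  new=111111  old=000000  +wl: 
  step 4. node 3  ⊔preds=111110  new=111110  old=000000  +wl: 
  step 5. node 4  ⊔preds=000000  new=001111  old=000111  +wl: 1
  step 6. node 5  ⊔preds=011111  new=110111  old=100011  +wl: 
  step 7. node 6  ⊔preds=000000  new=111110  old=010110  +wl: 0
  step 8. node 7  ⊔preds=010110  new=100101  old=000000  +wl: 3
  step 9. node 1  ⊔preds=111111  new=111110  stable
  step 10. node 0  ⊔preds=111110  new=111110  old=010110  +wl: 2,5,7
  step 11. node 3  ⊔preds=111111  new=111111  old=111110  +wl: 
  step 12. node 2  ⊔preds=111110  new=111111  stable
  step 13. node 5  ⊔preds=111111  new=110111  stable
  step 14. node 7  ⊔preds=111110  new=100101  stable

Least fixpoint reached:
  node 0: 111110
  node 1: 111110
  node 2: 111111
  node 3: 111111
  node 4: 001111
  node 5: 110111
  node 6: 111110
  node 7: 100101

14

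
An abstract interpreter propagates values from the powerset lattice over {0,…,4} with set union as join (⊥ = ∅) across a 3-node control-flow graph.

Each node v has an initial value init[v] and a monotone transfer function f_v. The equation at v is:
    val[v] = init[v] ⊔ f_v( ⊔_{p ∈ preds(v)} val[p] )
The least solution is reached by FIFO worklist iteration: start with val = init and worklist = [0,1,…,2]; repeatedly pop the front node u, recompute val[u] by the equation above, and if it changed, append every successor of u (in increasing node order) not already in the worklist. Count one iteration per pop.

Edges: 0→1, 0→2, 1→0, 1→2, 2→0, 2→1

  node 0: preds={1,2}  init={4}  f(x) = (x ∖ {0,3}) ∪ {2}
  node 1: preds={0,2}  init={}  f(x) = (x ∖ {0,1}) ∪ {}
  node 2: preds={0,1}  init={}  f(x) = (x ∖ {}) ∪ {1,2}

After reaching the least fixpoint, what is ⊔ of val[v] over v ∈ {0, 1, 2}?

{1,2,4}

Worklist (6 pops):
  #1 pop 0: in={} → {2,4} (was {4}); enqueue []
  #2 pop 1: in={2,4} → {2,4} (was {}); enqueue [0]
  #3 pop 2: in={2,4} → {1,2,4} (was {}); enqueue [1]
  #4 pop 0: in={1,2,4} → {1,2,4} (was {2,4}); enqueue [2]
  #5 pop 1: in={1,2,4} → {2,4} (no change)
  #6 pop 2: in={1,2,4} → {1,2,4} (no change)

Fixpoint:
  val[0] = {1,2,4}
  val[1] = {2,4}
  val[2] = {1,2,4}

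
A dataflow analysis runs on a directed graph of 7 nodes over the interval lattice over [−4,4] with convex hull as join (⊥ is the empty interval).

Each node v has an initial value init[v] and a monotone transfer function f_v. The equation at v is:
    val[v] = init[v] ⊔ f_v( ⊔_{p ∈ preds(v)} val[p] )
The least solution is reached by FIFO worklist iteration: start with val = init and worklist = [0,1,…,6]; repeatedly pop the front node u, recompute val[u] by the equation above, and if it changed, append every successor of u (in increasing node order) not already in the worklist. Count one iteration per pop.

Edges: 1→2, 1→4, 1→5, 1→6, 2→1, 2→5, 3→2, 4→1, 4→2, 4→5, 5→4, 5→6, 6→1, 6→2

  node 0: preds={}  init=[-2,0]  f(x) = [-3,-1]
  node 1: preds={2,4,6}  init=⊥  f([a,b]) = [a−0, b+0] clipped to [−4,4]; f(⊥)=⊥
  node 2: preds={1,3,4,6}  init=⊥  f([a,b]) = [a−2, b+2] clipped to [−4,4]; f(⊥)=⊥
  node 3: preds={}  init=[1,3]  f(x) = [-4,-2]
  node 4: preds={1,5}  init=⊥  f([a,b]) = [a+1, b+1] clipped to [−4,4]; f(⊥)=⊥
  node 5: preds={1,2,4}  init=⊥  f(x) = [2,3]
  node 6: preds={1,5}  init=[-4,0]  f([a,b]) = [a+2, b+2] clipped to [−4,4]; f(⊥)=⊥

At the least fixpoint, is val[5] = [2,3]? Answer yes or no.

Iteration log — 14 steps:
  step 1. node 0  ⊔preds=⊥  new=[-3,0]  old=[-2,0]  +wl: 
  step 2. node 1  ⊔preds=[-4,0]  new=[-4,0]  old=⊥  +wl: 
  step 3. node 2  ⊔preds=[-4,3]  new=[-4,4]  old=⊥  +wl: 1
  step 4. node 3  ⊔preds=⊥  new=[-4,3]  old=[1,3]  +wl: 2
  step 5. node 4  ⊔preds=[-4,0]  new=[-3,1]  old=⊥  +wl: 
  step 6. node 5  ⊔preds=[-4,4]  new=[2,3]  old=⊥  +wl: 4
  step 7. node 6  ⊔preds=[-4,3]  new=[-4,4]  old=[-4,0]  +wl: 
  step 8. node 1  ⊔preds=[-4,4]  new=[-4,4]  old=[-4,0]  +wl: 5,6
  step 9. node 2  ⊔preds=[-4,4]  new=[-4,4]  stable
  step 10. node 4  ⊔preds=[-4,4]  new=[-3,4]  old=[-3,1]  +wl: 1,2
  step 11. node 5  ⊔preds=[-4,4]  new=[2,3]  stable
  step 12. node 6  ⊔preds=[-4,4]  new=[-4,4]  stable
  step 13. node 1  ⊔preds=[-4,4]  new=[-4,4]  stable
  step 14. node 2  ⊔preds=[-4,4]  new=[-4,4]  stable

Least fixpoint reached:
  node 0: [-3,0]
  node 1: [-4,4]
  node 2: [-4,4]
  node 3: [-4,3]
  node 4: [-3,4]
  node 5: [2,3]
  node 6: [-4,4]

yes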